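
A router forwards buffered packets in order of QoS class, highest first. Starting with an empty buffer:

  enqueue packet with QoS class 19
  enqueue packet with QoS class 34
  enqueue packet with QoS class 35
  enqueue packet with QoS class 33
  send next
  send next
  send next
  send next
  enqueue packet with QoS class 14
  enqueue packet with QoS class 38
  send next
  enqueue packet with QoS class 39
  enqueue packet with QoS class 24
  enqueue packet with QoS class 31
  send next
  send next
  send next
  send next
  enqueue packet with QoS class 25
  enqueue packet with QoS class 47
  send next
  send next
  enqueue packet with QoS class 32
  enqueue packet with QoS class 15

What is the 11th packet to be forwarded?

insert 19 → {19}
insert 34 → {34, 19}
insert 35 → {35, 34, 19}
insert 33 → {35, 34, 33, 19}
send next → 35; now {34, 33, 19}
send next → 34; now {33, 19}
send next → 33; now {19}
send next → 19; now {}
insert 14 → {14}
insert 38 → {38, 14}
send next → 38; now {14}
insert 39 → {39, 14}
insert 24 → {39, 24, 14}
insert 31 → {39, 31, 24, 14}
send next → 39; now {31, 24, 14}
send next → 31; now {24, 14}
send next → 24; now {14}
send next → 14; now {}
insert 25 → {25}
insert 47 → {47, 25}
send next → 47; now {25}
send next → 25; now {}
insert 32 → {32}
insert 15 → {32, 15}

25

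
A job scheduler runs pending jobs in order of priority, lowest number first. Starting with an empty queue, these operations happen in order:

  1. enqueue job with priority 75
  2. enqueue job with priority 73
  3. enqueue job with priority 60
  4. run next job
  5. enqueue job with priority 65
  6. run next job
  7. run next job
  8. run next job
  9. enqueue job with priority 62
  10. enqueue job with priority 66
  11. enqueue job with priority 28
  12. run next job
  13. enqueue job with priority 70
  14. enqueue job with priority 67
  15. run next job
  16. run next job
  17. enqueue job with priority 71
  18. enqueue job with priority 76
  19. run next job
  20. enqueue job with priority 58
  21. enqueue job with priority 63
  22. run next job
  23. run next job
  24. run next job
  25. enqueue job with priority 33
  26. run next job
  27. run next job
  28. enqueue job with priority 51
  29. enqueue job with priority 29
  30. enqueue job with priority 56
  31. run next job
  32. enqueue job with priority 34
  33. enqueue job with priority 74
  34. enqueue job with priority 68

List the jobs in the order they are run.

60, 65, 73, 75, 28, 62, 66, 67, 58, 63, 70, 33, 71, 29

insert 75 → {75}
insert 73 → {73, 75}
insert 60 → {60, 73, 75}
run next job → 60; now {73, 75}
insert 65 → {65, 73, 75}
run next job → 65; now {73, 75}
run next job → 73; now {75}
run next job → 75; now {}
insert 62 → {62}
insert 66 → {62, 66}
insert 28 → {28, 62, 66}
run next job → 28; now {62, 66}
insert 70 → {62, 66, 70}
insert 67 → {62, 66, 67, 70}
run next job → 62; now {66, 67, 70}
run next job → 66; now {67, 70}
insert 71 → {67, 70, 71}
insert 76 → {67, 70, 71, 76}
run next job → 67; now {70, 71, 76}
insert 58 → {58, 70, 71, 76}
insert 63 → {58, 63, 70, 71, 76}
run next job → 58; now {63, 70, 71, 76}
run next job → 63; now {70, 71, 76}
run next job → 70; now {71, 76}
insert 33 → {33, 71, 76}
run next job → 33; now {71, 76}
run next job → 71; now {76}
insert 51 → {51, 76}
insert 29 → {29, 51, 76}
insert 56 → {29, 51, 56, 76}
run next job → 29; now {51, 56, 76}
insert 34 → {34, 51, 56, 76}
insert 74 → {34, 51, 56, 74, 76}
insert 68 → {34, 51, 56, 68, 74, 76}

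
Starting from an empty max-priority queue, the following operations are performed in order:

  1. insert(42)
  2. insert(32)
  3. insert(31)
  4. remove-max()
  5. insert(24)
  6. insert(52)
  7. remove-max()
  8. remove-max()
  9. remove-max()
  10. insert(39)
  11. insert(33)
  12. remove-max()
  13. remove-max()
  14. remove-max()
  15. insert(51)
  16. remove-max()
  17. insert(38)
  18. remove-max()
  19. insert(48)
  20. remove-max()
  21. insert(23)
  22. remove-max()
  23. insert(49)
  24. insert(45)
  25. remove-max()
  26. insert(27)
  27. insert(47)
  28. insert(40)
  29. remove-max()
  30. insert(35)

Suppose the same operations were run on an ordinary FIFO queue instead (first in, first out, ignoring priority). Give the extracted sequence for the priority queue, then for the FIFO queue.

priority queue: 42, 52, 32, 31, 39, 33, 24, 51, 38, 48, 23, 49, 47; FIFO queue: [42, 32, 31, 24, 52, 39, 33, 51, 38, 48, 23, 49, 45]

insert 42 → {42}
insert 32 → {42, 32}
insert 31 → {42, 32, 31}
remove-max → 42; now {32, 31}
insert 24 → {32, 31, 24}
insert 52 → {52, 32, 31, 24}
remove-max → 52; now {32, 31, 24}
remove-max → 32; now {31, 24}
remove-max → 31; now {24}
insert 39 → {39, 24}
insert 33 → {39, 33, 24}
remove-max → 39; now {33, 24}
remove-max → 33; now {24}
remove-max → 24; now {}
insert 51 → {51}
remove-max → 51; now {}
insert 38 → {38}
remove-max → 38; now {}
insert 48 → {48}
remove-max → 48; now {}
insert 23 → {23}
remove-max → 23; now {}
insert 49 → {49}
insert 45 → {49, 45}
remove-max → 49; now {45}
insert 27 → {45, 27}
insert 47 → {47, 45, 27}
insert 40 → {47, 45, 40, 27}
remove-max → 47; now {45, 40, 27}
insert 35 → {45, 40, 35, 27}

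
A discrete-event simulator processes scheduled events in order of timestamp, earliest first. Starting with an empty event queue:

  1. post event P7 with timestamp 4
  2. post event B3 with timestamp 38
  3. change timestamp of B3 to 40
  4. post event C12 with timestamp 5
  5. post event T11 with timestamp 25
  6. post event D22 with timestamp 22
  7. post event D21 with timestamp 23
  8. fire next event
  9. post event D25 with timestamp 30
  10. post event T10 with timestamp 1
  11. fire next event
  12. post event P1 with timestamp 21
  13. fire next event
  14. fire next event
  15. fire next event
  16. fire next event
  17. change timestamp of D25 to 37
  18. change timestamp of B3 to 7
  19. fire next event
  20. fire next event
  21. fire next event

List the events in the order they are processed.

add P7 (timestamp 4) → {P7:4}
add B3 (timestamp 38) → {P7:4, B3:38}
update B3 to timestamp 40 → {P7:4, B3:40}
add C12 (timestamp 5) → {P7:4, C12:5, B3:40}
add T11 (timestamp 25) → {P7:4, C12:5, T11:25, B3:40}
add D22 (timestamp 22) → {P7:4, C12:5, D22:22, T11:25, B3:40}
add D21 (timestamp 23) → {P7:4, C12:5, D22:22, D21:23, T11:25, B3:40}
fire next event → P7; now {C12:5, D22:22, D21:23, T11:25, B3:40}
add D25 (timestamp 30) → {C12:5, D22:22, D21:23, T11:25, D25:30, B3:40}
add T10 (timestamp 1) → {T10:1, C12:5, D22:22, D21:23, T11:25, D25:30, B3:40}
fire next event → T10; now {C12:5, D22:22, D21:23, T11:25, D25:30, B3:40}
add P1 (timestamp 21) → {C12:5, P1:21, D22:22, D21:23, T11:25, D25:30, B3:40}
fire next event → C12; now {P1:21, D22:22, D21:23, T11:25, D25:30, B3:40}
fire next event → P1; now {D22:22, D21:23, T11:25, D25:30, B3:40}
fire next event → D22; now {D21:23, T11:25, D25:30, B3:40}
fire next event → D21; now {T11:25, D25:30, B3:40}
update D25 to timestamp 37 → {T11:25, D25:37, B3:40}
update B3 to timestamp 7 → {B3:7, T11:25, D25:37}
fire next event → B3; now {T11:25, D25:37}
fire next event → T11; now {D25:37}
fire next event → D25; now {}

[P7, T10, C12, P1, D22, D21, B3, T11, D25]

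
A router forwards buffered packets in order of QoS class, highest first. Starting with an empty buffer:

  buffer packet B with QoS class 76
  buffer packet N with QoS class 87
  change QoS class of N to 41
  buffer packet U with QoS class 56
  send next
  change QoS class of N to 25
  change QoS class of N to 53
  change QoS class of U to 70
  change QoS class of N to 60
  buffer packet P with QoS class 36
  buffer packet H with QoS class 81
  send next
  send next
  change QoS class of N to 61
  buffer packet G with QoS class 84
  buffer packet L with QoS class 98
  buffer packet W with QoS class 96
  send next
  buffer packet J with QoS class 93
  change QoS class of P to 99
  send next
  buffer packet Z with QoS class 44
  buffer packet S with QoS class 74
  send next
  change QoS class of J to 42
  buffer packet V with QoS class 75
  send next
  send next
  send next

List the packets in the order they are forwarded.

add B (QoS class 76) → {B:76}
add N (QoS class 87) → {N:87, B:76}
update N to QoS class 41 → {B:76, N:41}
add U (QoS class 56) → {B:76, U:56, N:41}
send next → B; now {U:56, N:41}
update N to QoS class 25 → {U:56, N:25}
update N to QoS class 53 → {U:56, N:53}
update U to QoS class 70 → {U:70, N:53}
update N to QoS class 60 → {U:70, N:60}
add P (QoS class 36) → {U:70, N:60, P:36}
add H (QoS class 81) → {H:81, U:70, N:60, P:36}
send next → H; now {U:70, N:60, P:36}
send next → U; now {N:60, P:36}
update N to QoS class 61 → {N:61, P:36}
add G (QoS class 84) → {G:84, N:61, P:36}
add L (QoS class 98) → {L:98, G:84, N:61, P:36}
add W (QoS class 96) → {L:98, W:96, G:84, N:61, P:36}
send next → L; now {W:96, G:84, N:61, P:36}
add J (QoS class 93) → {W:96, J:93, G:84, N:61, P:36}
update P to QoS class 99 → {P:99, W:96, J:93, G:84, N:61}
send next → P; now {W:96, J:93, G:84, N:61}
add Z (QoS class 44) → {W:96, J:93, G:84, N:61, Z:44}
add S (QoS class 74) → {W:96, J:93, G:84, S:74, N:61, Z:44}
send next → W; now {J:93, G:84, S:74, N:61, Z:44}
update J to QoS class 42 → {G:84, S:74, N:61, Z:44, J:42}
add V (QoS class 75) → {G:84, V:75, S:74, N:61, Z:44, J:42}
send next → G; now {V:75, S:74, N:61, Z:44, J:42}
send next → V; now {S:74, N:61, Z:44, J:42}
send next → S; now {N:61, Z:44, J:42}

[B, H, U, L, P, W, G, V, S]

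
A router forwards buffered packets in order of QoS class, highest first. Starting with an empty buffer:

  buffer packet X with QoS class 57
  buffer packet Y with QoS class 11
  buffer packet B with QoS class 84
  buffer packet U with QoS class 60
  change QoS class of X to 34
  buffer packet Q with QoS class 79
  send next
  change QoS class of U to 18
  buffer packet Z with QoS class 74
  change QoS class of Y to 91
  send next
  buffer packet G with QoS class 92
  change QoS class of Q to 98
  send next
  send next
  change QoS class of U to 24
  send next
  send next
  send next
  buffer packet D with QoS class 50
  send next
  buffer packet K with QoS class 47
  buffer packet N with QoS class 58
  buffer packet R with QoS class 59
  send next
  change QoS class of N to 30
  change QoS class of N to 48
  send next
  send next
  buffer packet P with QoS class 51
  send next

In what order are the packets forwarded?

B → Y → Q → G → Z → X → U → D → R → N → K → P

add X (QoS class 57) → {X:57}
add Y (QoS class 11) → {X:57, Y:11}
add B (QoS class 84) → {B:84, X:57, Y:11}
add U (QoS class 60) → {B:84, U:60, X:57, Y:11}
update X to QoS class 34 → {B:84, U:60, X:34, Y:11}
add Q (QoS class 79) → {B:84, Q:79, U:60, X:34, Y:11}
send next → B; now {Q:79, U:60, X:34, Y:11}
update U to QoS class 18 → {Q:79, X:34, U:18, Y:11}
add Z (QoS class 74) → {Q:79, Z:74, X:34, U:18, Y:11}
update Y to QoS class 91 → {Y:91, Q:79, Z:74, X:34, U:18}
send next → Y; now {Q:79, Z:74, X:34, U:18}
add G (QoS class 92) → {G:92, Q:79, Z:74, X:34, U:18}
update Q to QoS class 98 → {Q:98, G:92, Z:74, X:34, U:18}
send next → Q; now {G:92, Z:74, X:34, U:18}
send next → G; now {Z:74, X:34, U:18}
update U to QoS class 24 → {Z:74, X:34, U:24}
send next → Z; now {X:34, U:24}
send next → X; now {U:24}
send next → U; now {}
add D (QoS class 50) → {D:50}
send next → D; now {}
add K (QoS class 47) → {K:47}
add N (QoS class 58) → {N:58, K:47}
add R (QoS class 59) → {R:59, N:58, K:47}
send next → R; now {N:58, K:47}
update N to QoS class 30 → {K:47, N:30}
update N to QoS class 48 → {N:48, K:47}
send next → N; now {K:47}
send next → K; now {}
add P (QoS class 51) → {P:51}
send next → P; now {}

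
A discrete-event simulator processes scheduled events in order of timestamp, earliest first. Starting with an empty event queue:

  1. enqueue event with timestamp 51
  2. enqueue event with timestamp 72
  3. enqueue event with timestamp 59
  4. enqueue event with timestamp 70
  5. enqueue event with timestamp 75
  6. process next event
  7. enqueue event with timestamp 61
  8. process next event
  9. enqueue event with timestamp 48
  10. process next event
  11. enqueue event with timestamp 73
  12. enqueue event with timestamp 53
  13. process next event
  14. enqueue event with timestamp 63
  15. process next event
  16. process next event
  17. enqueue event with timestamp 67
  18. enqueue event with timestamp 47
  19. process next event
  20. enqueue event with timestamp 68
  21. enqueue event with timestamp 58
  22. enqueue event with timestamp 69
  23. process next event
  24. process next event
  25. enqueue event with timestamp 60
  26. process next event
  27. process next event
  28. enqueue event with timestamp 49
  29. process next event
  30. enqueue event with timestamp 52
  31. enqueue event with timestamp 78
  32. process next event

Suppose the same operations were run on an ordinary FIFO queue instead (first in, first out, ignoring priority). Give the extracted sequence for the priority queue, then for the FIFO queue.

priority queue: 51 → 59 → 48 → 53 → 61 → 63 → 47 → 58 → 67 → 60 → 68 → 49 → 52; FIFO queue: [51, 72, 59, 70, 75, 61, 48, 73, 53, 63, 67, 47, 68]

insert 51 → {51}
insert 72 → {51, 72}
insert 59 → {51, 59, 72}
insert 70 → {51, 59, 70, 72}
insert 75 → {51, 59, 70, 72, 75}
process next event → 51; now {59, 70, 72, 75}
insert 61 → {59, 61, 70, 72, 75}
process next event → 59; now {61, 70, 72, 75}
insert 48 → {48, 61, 70, 72, 75}
process next event → 48; now {61, 70, 72, 75}
insert 73 → {61, 70, 72, 73, 75}
insert 53 → {53, 61, 70, 72, 73, 75}
process next event → 53; now {61, 70, 72, 73, 75}
insert 63 → {61, 63, 70, 72, 73, 75}
process next event → 61; now {63, 70, 72, 73, 75}
process next event → 63; now {70, 72, 73, 75}
insert 67 → {67, 70, 72, 73, 75}
insert 47 → {47, 67, 70, 72, 73, 75}
process next event → 47; now {67, 70, 72, 73, 75}
insert 68 → {67, 68, 70, 72, 73, 75}
insert 58 → {58, 67, 68, 70, 72, 73, 75}
insert 69 → {58, 67, 68, 69, 70, 72, 73, 75}
process next event → 58; now {67, 68, 69, 70, 72, 73, 75}
process next event → 67; now {68, 69, 70, 72, 73, 75}
insert 60 → {60, 68, 69, 70, 72, 73, 75}
process next event → 60; now {68, 69, 70, 72, 73, 75}
process next event → 68; now {69, 70, 72, 73, 75}
insert 49 → {49, 69, 70, 72, 73, 75}
process next event → 49; now {69, 70, 72, 73, 75}
insert 52 → {52, 69, 70, 72, 73, 75}
insert 78 → {52, 69, 70, 72, 73, 75, 78}
process next event → 52; now {69, 70, 72, 73, 75, 78}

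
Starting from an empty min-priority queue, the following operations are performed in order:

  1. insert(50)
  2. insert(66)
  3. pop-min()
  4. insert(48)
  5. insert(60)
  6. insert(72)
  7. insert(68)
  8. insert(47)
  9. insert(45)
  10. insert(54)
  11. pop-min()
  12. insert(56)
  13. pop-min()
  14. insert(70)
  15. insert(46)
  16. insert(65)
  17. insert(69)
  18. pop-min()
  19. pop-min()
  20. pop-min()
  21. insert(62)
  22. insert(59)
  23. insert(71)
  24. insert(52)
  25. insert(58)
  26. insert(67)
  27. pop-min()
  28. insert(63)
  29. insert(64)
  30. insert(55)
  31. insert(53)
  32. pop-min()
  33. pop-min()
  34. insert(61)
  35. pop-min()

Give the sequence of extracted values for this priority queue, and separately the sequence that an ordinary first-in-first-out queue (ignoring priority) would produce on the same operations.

priority queue: [50, 45, 47, 46, 48, 54, 52, 53, 55, 56]; FIFO queue: 50 → 66 → 48 → 60 → 72 → 68 → 47 → 45 → 54 → 56

insert 50 → {50}
insert 66 → {50, 66}
pop-min → 50; now {66}
insert 48 → {48, 66}
insert 60 → {48, 60, 66}
insert 72 → {48, 60, 66, 72}
insert 68 → {48, 60, 66, 68, 72}
insert 47 → {47, 48, 60, 66, 68, 72}
insert 45 → {45, 47, 48, 60, 66, 68, 72}
insert 54 → {45, 47, 48, 54, 60, 66, 68, 72}
pop-min → 45; now {47, 48, 54, 60, 66, 68, 72}
insert 56 → {47, 48, 54, 56, 60, 66, 68, 72}
pop-min → 47; now {48, 54, 56, 60, 66, 68, 72}
insert 70 → {48, 54, 56, 60, 66, 68, 70, 72}
insert 46 → {46, 48, 54, 56, 60, 66, 68, 70, 72}
insert 65 → {46, 48, 54, 56, 60, 65, 66, 68, 70, 72}
insert 69 → {46, 48, 54, 56, 60, 65, 66, 68, 69, 70, 72}
pop-min → 46; now {48, 54, 56, 60, 65, 66, 68, 69, 70, 72}
pop-min → 48; now {54, 56, 60, 65, 66, 68, 69, 70, 72}
pop-min → 54; now {56, 60, 65, 66, 68, 69, 70, 72}
insert 62 → {56, 60, 62, 65, 66, 68, 69, 70, 72}
insert 59 → {56, 59, 60, 62, 65, 66, 68, 69, 70, 72}
insert 71 → {56, 59, 60, 62, 65, 66, 68, 69, 70, 71, 72}
insert 52 → {52, 56, 59, 60, 62, 65, 66, 68, 69, 70, 71, 72}
insert 58 → {52, 56, 58, 59, 60, 62, 65, 66, 68, 69, 70, 71, 72}
insert 67 → {52, 56, 58, 59, 60, 62, 65, 66, 67, 68, 69, 70, 71, 72}
pop-min → 52; now {56, 58, 59, 60, 62, 65, 66, 67, 68, 69, 70, 71, 72}
insert 63 → {56, 58, 59, 60, 62, 63, 65, 66, 67, 68, 69, 70, 71, 72}
insert 64 → {56, 58, 59, 60, 62, 63, 64, 65, 66, 67, 68, 69, 70, 71, 72}
insert 55 → {55, 56, 58, 59, 60, 62, 63, 64, 65, 66, 67, 68, 69, 70, 71, 72}
insert 53 → {53, 55, 56, 58, 59, 60, 62, 63, 64, 65, 66, 67, 68, 69, 70, 71, 72}
pop-min → 53; now {55, 56, 58, 59, 60, 62, 63, 64, 65, 66, 67, 68, 69, 70, 71, 72}
pop-min → 55; now {56, 58, 59, 60, 62, 63, 64, 65, 66, 67, 68, 69, 70, 71, 72}
insert 61 → {56, 58, 59, 60, 61, 62, 63, 64, 65, 66, 67, 68, 69, 70, 71, 72}
pop-min → 56; now {58, 59, 60, 61, 62, 63, 64, 65, 66, 67, 68, 69, 70, 71, 72}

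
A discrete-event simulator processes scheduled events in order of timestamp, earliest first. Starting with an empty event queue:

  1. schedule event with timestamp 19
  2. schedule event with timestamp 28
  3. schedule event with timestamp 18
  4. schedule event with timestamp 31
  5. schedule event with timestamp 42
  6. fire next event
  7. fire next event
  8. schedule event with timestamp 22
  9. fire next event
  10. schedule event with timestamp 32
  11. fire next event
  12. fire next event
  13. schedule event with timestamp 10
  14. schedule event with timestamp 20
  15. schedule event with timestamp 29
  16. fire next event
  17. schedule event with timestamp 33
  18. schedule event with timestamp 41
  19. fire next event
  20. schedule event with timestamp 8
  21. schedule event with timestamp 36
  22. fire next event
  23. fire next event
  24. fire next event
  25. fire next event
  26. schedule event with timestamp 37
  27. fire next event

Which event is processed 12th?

insert 19 → {19}
insert 28 → {19, 28}
insert 18 → {18, 19, 28}
insert 31 → {18, 19, 28, 31}
insert 42 → {18, 19, 28, 31, 42}
fire next event → 18; now {19, 28, 31, 42}
fire next event → 19; now {28, 31, 42}
insert 22 → {22, 28, 31, 42}
fire next event → 22; now {28, 31, 42}
insert 32 → {28, 31, 32, 42}
fire next event → 28; now {31, 32, 42}
fire next event → 31; now {32, 42}
insert 10 → {10, 32, 42}
insert 20 → {10, 20, 32, 42}
insert 29 → {10, 20, 29, 32, 42}
fire next event → 10; now {20, 29, 32, 42}
insert 33 → {20, 29, 32, 33, 42}
insert 41 → {20, 29, 32, 33, 41, 42}
fire next event → 20; now {29, 32, 33, 41, 42}
insert 8 → {8, 29, 32, 33, 41, 42}
insert 36 → {8, 29, 32, 33, 36, 41, 42}
fire next event → 8; now {29, 32, 33, 36, 41, 42}
fire next event → 29; now {32, 33, 36, 41, 42}
fire next event → 32; now {33, 36, 41, 42}
fire next event → 33; now {36, 41, 42}
insert 37 → {36, 37, 41, 42}
fire next event → 36; now {37, 41, 42}

36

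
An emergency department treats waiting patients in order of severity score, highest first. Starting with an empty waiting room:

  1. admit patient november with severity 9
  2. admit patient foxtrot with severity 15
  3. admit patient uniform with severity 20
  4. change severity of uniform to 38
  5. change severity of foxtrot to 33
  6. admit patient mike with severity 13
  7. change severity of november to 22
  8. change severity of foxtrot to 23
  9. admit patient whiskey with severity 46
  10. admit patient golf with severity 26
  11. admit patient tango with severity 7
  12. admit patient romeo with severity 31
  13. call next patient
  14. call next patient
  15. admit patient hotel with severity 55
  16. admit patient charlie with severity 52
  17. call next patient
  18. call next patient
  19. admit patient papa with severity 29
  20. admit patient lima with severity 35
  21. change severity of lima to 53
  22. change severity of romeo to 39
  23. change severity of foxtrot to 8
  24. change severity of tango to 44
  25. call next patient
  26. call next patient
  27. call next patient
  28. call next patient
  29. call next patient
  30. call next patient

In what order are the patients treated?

whiskey → uniform → hotel → charlie → lima → tango → romeo → papa → golf → november

add november (severity 9) → {november:9}
add foxtrot (severity 15) → {foxtrot:15, november:9}
add uniform (severity 20) → {uniform:20, foxtrot:15, november:9}
update uniform to severity 38 → {uniform:38, foxtrot:15, november:9}
update foxtrot to severity 33 → {uniform:38, foxtrot:33, november:9}
add mike (severity 13) → {uniform:38, foxtrot:33, mike:13, november:9}
update november to severity 22 → {uniform:38, foxtrot:33, november:22, mike:13}
update foxtrot to severity 23 → {uniform:38, foxtrot:23, november:22, mike:13}
add whiskey (severity 46) → {whiskey:46, uniform:38, foxtrot:23, november:22, mike:13}
add golf (severity 26) → {whiskey:46, uniform:38, golf:26, foxtrot:23, november:22, mike:13}
add tango (severity 7) → {whiskey:46, uniform:38, golf:26, foxtrot:23, november:22, mike:13, tango:7}
add romeo (severity 31) → {whiskey:46, uniform:38, romeo:31, golf:26, foxtrot:23, november:22, mike:13, tango:7}
call next patient → whiskey; now {uniform:38, romeo:31, golf:26, foxtrot:23, november:22, mike:13, tango:7}
call next patient → uniform; now {romeo:31, golf:26, foxtrot:23, november:22, mike:13, tango:7}
add hotel (severity 55) → {hotel:55, romeo:31, golf:26, foxtrot:23, november:22, mike:13, tango:7}
add charlie (severity 52) → {hotel:55, charlie:52, romeo:31, golf:26, foxtrot:23, november:22, mike:13, tango:7}
call next patient → hotel; now {charlie:52, romeo:31, golf:26, foxtrot:23, november:22, mike:13, tango:7}
call next patient → charlie; now {romeo:31, golf:26, foxtrot:23, november:22, mike:13, tango:7}
add papa (severity 29) → {romeo:31, papa:29, golf:26, foxtrot:23, november:22, mike:13, tango:7}
add lima (severity 35) → {lima:35, romeo:31, papa:29, golf:26, foxtrot:23, november:22, mike:13, tango:7}
update lima to severity 53 → {lima:53, romeo:31, papa:29, golf:26, foxtrot:23, november:22, mike:13, tango:7}
update romeo to severity 39 → {lima:53, romeo:39, papa:29, golf:26, foxtrot:23, november:22, mike:13, tango:7}
update foxtrot to severity 8 → {lima:53, romeo:39, papa:29, golf:26, november:22, mike:13, foxtrot:8, tango:7}
update tango to severity 44 → {lima:53, tango:44, romeo:39, papa:29, golf:26, november:22, mike:13, foxtrot:8}
call next patient → lima; now {tango:44, romeo:39, papa:29, golf:26, november:22, mike:13, foxtrot:8}
call next patient → tango; now {romeo:39, papa:29, golf:26, november:22, mike:13, foxtrot:8}
call next patient → romeo; now {papa:29, golf:26, november:22, mike:13, foxtrot:8}
call next patient → papa; now {golf:26, november:22, mike:13, foxtrot:8}
call next patient → golf; now {november:22, mike:13, foxtrot:8}
call next patient → november; now {mike:13, foxtrot:8}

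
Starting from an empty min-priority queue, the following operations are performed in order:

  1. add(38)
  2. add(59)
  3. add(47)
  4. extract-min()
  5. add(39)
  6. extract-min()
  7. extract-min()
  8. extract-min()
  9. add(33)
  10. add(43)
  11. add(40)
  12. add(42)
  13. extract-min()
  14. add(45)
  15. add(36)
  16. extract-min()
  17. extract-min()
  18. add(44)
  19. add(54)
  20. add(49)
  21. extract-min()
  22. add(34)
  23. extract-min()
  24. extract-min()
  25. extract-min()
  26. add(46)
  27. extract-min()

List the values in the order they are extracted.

insert 38 → {38}
insert 59 → {38, 59}
insert 47 → {38, 47, 59}
extract-min → 38; now {47, 59}
insert 39 → {39, 47, 59}
extract-min → 39; now {47, 59}
extract-min → 47; now {59}
extract-min → 59; now {}
insert 33 → {33}
insert 43 → {33, 43}
insert 40 → {33, 40, 43}
insert 42 → {33, 40, 42, 43}
extract-min → 33; now {40, 42, 43}
insert 45 → {40, 42, 43, 45}
insert 36 → {36, 40, 42, 43, 45}
extract-min → 36; now {40, 42, 43, 45}
extract-min → 40; now {42, 43, 45}
insert 44 → {42, 43, 44, 45}
insert 54 → {42, 43, 44, 45, 54}
insert 49 → {42, 43, 44, 45, 49, 54}
extract-min → 42; now {43, 44, 45, 49, 54}
insert 34 → {34, 43, 44, 45, 49, 54}
extract-min → 34; now {43, 44, 45, 49, 54}
extract-min → 43; now {44, 45, 49, 54}
extract-min → 44; now {45, 49, 54}
insert 46 → {45, 46, 49, 54}
extract-min → 45; now {46, 49, 54}

38 → 39 → 47 → 59 → 33 → 36 → 40 → 42 → 34 → 43 → 44 → 45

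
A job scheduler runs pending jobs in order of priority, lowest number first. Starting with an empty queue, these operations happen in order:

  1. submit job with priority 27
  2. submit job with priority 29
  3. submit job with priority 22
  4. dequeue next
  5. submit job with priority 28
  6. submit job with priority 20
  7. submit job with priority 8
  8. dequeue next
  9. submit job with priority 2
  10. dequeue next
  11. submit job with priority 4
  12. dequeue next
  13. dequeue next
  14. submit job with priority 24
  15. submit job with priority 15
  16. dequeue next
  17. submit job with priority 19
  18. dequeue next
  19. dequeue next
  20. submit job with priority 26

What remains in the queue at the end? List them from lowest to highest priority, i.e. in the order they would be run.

insert 27 → {27}
insert 29 → {27, 29}
insert 22 → {22, 27, 29}
dequeue next → 22; now {27, 29}
insert 28 → {27, 28, 29}
insert 20 → {20, 27, 28, 29}
insert 8 → {8, 20, 27, 28, 29}
dequeue next → 8; now {20, 27, 28, 29}
insert 2 → {2, 20, 27, 28, 29}
dequeue next → 2; now {20, 27, 28, 29}
insert 4 → {4, 20, 27, 28, 29}
dequeue next → 4; now {20, 27, 28, 29}
dequeue next → 20; now {27, 28, 29}
insert 24 → {24, 27, 28, 29}
insert 15 → {15, 24, 27, 28, 29}
dequeue next → 15; now {24, 27, 28, 29}
insert 19 → {19, 24, 27, 28, 29}
dequeue next → 19; now {24, 27, 28, 29}
dequeue next → 24; now {27, 28, 29}
insert 26 → {26, 27, 28, 29}

26 → 27 → 28 → 29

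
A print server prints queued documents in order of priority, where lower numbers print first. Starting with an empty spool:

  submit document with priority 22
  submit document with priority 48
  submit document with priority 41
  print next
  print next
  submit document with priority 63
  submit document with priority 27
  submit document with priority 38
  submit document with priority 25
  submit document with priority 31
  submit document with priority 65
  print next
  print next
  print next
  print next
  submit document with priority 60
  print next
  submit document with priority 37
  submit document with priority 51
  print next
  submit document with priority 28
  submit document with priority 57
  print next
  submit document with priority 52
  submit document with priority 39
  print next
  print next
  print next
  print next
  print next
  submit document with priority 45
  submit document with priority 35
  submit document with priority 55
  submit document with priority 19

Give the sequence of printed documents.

insert 22 → {22}
insert 48 → {22, 48}
insert 41 → {22, 41, 48}
print next → 22; now {41, 48}
print next → 41; now {48}
insert 63 → {48, 63}
insert 27 → {27, 48, 63}
insert 38 → {27, 38, 48, 63}
insert 25 → {25, 27, 38, 48, 63}
insert 31 → {25, 27, 31, 38, 48, 63}
insert 65 → {25, 27, 31, 38, 48, 63, 65}
print next → 25; now {27, 31, 38, 48, 63, 65}
print next → 27; now {31, 38, 48, 63, 65}
print next → 31; now {38, 48, 63, 65}
print next → 38; now {48, 63, 65}
insert 60 → {48, 60, 63, 65}
print next → 48; now {60, 63, 65}
insert 37 → {37, 60, 63, 65}
insert 51 → {37, 51, 60, 63, 65}
print next → 37; now {51, 60, 63, 65}
insert 28 → {28, 51, 60, 63, 65}
insert 57 → {28, 51, 57, 60, 63, 65}
print next → 28; now {51, 57, 60, 63, 65}
insert 52 → {51, 52, 57, 60, 63, 65}
insert 39 → {39, 51, 52, 57, 60, 63, 65}
print next → 39; now {51, 52, 57, 60, 63, 65}
print next → 51; now {52, 57, 60, 63, 65}
print next → 52; now {57, 60, 63, 65}
print next → 57; now {60, 63, 65}
print next → 60; now {63, 65}
insert 45 → {45, 63, 65}
insert 35 → {35, 45, 63, 65}
insert 55 → {35, 45, 55, 63, 65}
insert 19 → {19, 35, 45, 55, 63, 65}

[22, 41, 25, 27, 31, 38, 48, 37, 28, 39, 51, 52, 57, 60]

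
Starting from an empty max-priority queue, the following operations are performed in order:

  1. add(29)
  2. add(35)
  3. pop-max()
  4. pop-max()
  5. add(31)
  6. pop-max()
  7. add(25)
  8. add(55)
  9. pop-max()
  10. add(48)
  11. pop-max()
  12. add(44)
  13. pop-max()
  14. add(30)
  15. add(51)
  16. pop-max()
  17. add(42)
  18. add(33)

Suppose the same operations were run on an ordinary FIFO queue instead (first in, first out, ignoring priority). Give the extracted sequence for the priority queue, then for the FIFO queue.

priority queue: 35, 29, 31, 55, 48, 44, 51; FIFO queue: [29, 35, 31, 25, 55, 48, 44]

insert 29 → {29}
insert 35 → {35, 29}
pop-max → 35; now {29}
pop-max → 29; now {}
insert 31 → {31}
pop-max → 31; now {}
insert 25 → {25}
insert 55 → {55, 25}
pop-max → 55; now {25}
insert 48 → {48, 25}
pop-max → 48; now {25}
insert 44 → {44, 25}
pop-max → 44; now {25}
insert 30 → {30, 25}
insert 51 → {51, 30, 25}
pop-max → 51; now {30, 25}
insert 42 → {42, 30, 25}
insert 33 → {42, 33, 30, 25}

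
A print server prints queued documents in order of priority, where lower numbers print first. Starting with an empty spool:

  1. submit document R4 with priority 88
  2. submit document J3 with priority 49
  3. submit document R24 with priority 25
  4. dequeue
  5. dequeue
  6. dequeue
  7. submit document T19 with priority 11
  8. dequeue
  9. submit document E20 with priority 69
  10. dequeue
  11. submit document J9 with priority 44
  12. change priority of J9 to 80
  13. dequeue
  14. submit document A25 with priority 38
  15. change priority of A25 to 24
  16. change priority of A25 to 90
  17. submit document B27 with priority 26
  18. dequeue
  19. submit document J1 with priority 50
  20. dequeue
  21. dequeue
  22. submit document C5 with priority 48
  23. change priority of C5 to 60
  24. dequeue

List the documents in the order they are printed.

R24 → J3 → R4 → T19 → E20 → J9 → B27 → J1 → A25 → C5

add R4 (priority 88) → {R4:88}
add J3 (priority 49) → {J3:49, R4:88}
add R24 (priority 25) → {R24:25, J3:49, R4:88}
dequeue → R24; now {J3:49, R4:88}
dequeue → J3; now {R4:88}
dequeue → R4; now {}
add T19 (priority 11) → {T19:11}
dequeue → T19; now {}
add E20 (priority 69) → {E20:69}
dequeue → E20; now {}
add J9 (priority 44) → {J9:44}
update J9 to priority 80 → {J9:80}
dequeue → J9; now {}
add A25 (priority 38) → {A25:38}
update A25 to priority 24 → {A25:24}
update A25 to priority 90 → {A25:90}
add B27 (priority 26) → {B27:26, A25:90}
dequeue → B27; now {A25:90}
add J1 (priority 50) → {J1:50, A25:90}
dequeue → J1; now {A25:90}
dequeue → A25; now {}
add C5 (priority 48) → {C5:48}
update C5 to priority 60 → {C5:60}
dequeue → C5; now {}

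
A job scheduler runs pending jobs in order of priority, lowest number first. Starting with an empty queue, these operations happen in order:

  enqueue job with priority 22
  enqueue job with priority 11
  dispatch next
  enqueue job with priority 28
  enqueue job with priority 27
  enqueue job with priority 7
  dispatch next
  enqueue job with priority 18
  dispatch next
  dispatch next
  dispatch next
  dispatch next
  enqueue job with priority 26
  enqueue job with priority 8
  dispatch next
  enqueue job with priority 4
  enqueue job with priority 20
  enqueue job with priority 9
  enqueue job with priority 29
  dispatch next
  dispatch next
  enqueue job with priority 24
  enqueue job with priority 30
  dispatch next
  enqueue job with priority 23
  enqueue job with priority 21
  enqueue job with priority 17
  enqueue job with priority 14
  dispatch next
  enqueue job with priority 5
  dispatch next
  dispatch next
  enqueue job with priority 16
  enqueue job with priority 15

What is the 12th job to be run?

5

insert 22 → {22}
insert 11 → {11, 22}
dispatch next → 11; now {22}
insert 28 → {22, 28}
insert 27 → {22, 27, 28}
insert 7 → {7, 22, 27, 28}
dispatch next → 7; now {22, 27, 28}
insert 18 → {18, 22, 27, 28}
dispatch next → 18; now {22, 27, 28}
dispatch next → 22; now {27, 28}
dispatch next → 27; now {28}
dispatch next → 28; now {}
insert 26 → {26}
insert 8 → {8, 26}
dispatch next → 8; now {26}
insert 4 → {4, 26}
insert 20 → {4, 20, 26}
insert 9 → {4, 9, 20, 26}
insert 29 → {4, 9, 20, 26, 29}
dispatch next → 4; now {9, 20, 26, 29}
dispatch next → 9; now {20, 26, 29}
insert 24 → {20, 24, 26, 29}
insert 30 → {20, 24, 26, 29, 30}
dispatch next → 20; now {24, 26, 29, 30}
insert 23 → {23, 24, 26, 29, 30}
insert 21 → {21, 23, 24, 26, 29, 30}
insert 17 → {17, 21, 23, 24, 26, 29, 30}
insert 14 → {14, 17, 21, 23, 24, 26, 29, 30}
dispatch next → 14; now {17, 21, 23, 24, 26, 29, 30}
insert 5 → {5, 17, 21, 23, 24, 26, 29, 30}
dispatch next → 5; now {17, 21, 23, 24, 26, 29, 30}
dispatch next → 17; now {21, 23, 24, 26, 29, 30}
insert 16 → {16, 21, 23, 24, 26, 29, 30}
insert 15 → {15, 16, 21, 23, 24, 26, 29, 30}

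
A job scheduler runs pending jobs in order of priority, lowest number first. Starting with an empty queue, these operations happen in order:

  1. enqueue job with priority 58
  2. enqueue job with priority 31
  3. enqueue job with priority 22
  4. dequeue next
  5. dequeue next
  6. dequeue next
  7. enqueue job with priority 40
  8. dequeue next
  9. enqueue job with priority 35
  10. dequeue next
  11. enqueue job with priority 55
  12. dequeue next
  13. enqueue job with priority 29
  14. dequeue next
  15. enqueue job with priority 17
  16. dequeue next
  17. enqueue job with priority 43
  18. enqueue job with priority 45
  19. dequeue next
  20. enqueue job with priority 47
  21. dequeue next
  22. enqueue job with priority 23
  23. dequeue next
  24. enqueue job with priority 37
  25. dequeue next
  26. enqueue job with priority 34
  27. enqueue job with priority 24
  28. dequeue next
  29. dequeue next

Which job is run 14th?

insert 58 → {58}
insert 31 → {31, 58}
insert 22 → {22, 31, 58}
dequeue next → 22; now {31, 58}
dequeue next → 31; now {58}
dequeue next → 58; now {}
insert 40 → {40}
dequeue next → 40; now {}
insert 35 → {35}
dequeue next → 35; now {}
insert 55 → {55}
dequeue next → 55; now {}
insert 29 → {29}
dequeue next → 29; now {}
insert 17 → {17}
dequeue next → 17; now {}
insert 43 → {43}
insert 45 → {43, 45}
dequeue next → 43; now {45}
insert 47 → {45, 47}
dequeue next → 45; now {47}
insert 23 → {23, 47}
dequeue next → 23; now {47}
insert 37 → {37, 47}
dequeue next → 37; now {47}
insert 34 → {34, 47}
insert 24 → {24, 34, 47}
dequeue next → 24; now {34, 47}
dequeue next → 34; now {47}

34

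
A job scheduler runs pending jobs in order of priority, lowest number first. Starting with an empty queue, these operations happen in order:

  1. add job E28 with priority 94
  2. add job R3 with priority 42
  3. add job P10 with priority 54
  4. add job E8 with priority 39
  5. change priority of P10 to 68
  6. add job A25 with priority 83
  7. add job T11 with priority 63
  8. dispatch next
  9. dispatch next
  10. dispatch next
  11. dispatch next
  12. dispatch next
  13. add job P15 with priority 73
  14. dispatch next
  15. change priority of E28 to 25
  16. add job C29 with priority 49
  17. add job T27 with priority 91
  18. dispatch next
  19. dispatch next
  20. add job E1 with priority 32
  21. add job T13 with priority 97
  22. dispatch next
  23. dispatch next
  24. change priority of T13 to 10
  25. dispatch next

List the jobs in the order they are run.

E8, R3, T11, P10, A25, P15, E28, C29, E1, T27, T13

add E28 (priority 94) → {E28:94}
add R3 (priority 42) → {R3:42, E28:94}
add P10 (priority 54) → {R3:42, P10:54, E28:94}
add E8 (priority 39) → {E8:39, R3:42, P10:54, E28:94}
update P10 to priority 68 → {E8:39, R3:42, P10:68, E28:94}
add A25 (priority 83) → {E8:39, R3:42, P10:68, A25:83, E28:94}
add T11 (priority 63) → {E8:39, R3:42, T11:63, P10:68, A25:83, E28:94}
dispatch next → E8; now {R3:42, T11:63, P10:68, A25:83, E28:94}
dispatch next → R3; now {T11:63, P10:68, A25:83, E28:94}
dispatch next → T11; now {P10:68, A25:83, E28:94}
dispatch next → P10; now {A25:83, E28:94}
dispatch next → A25; now {E28:94}
add P15 (priority 73) → {P15:73, E28:94}
dispatch next → P15; now {E28:94}
update E28 to priority 25 → {E28:25}
add C29 (priority 49) → {E28:25, C29:49}
add T27 (priority 91) → {E28:25, C29:49, T27:91}
dispatch next → E28; now {C29:49, T27:91}
dispatch next → C29; now {T27:91}
add E1 (priority 32) → {E1:32, T27:91}
add T13 (priority 97) → {E1:32, T27:91, T13:97}
dispatch next → E1; now {T27:91, T13:97}
dispatch next → T27; now {T13:97}
update T13 to priority 10 → {T13:10}
dispatch next → T13; now {}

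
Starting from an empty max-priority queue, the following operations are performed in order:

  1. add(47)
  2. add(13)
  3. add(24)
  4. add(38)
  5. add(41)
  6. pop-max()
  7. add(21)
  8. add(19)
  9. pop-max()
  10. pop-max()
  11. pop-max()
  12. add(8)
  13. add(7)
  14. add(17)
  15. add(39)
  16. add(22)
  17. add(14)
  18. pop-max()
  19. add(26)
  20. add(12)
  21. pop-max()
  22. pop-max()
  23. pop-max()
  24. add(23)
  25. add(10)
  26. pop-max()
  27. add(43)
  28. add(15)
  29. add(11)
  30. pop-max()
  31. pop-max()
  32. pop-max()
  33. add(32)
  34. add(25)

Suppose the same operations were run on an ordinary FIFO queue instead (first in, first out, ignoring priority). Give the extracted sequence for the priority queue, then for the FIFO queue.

priority queue: 47 → 41 → 38 → 24 → 39 → 26 → 22 → 21 → 23 → 43 → 19 → 17; FIFO queue: 47 → 13 → 24 → 38 → 41 → 21 → 19 → 8 → 7 → 17 → 39 → 22

insert 47 → {47}
insert 13 → {47, 13}
insert 24 → {47, 24, 13}
insert 38 → {47, 38, 24, 13}
insert 41 → {47, 41, 38, 24, 13}
pop-max → 47; now {41, 38, 24, 13}
insert 21 → {41, 38, 24, 21, 13}
insert 19 → {41, 38, 24, 21, 19, 13}
pop-max → 41; now {38, 24, 21, 19, 13}
pop-max → 38; now {24, 21, 19, 13}
pop-max → 24; now {21, 19, 13}
insert 8 → {21, 19, 13, 8}
insert 7 → {21, 19, 13, 8, 7}
insert 17 → {21, 19, 17, 13, 8, 7}
insert 39 → {39, 21, 19, 17, 13, 8, 7}
insert 22 → {39, 22, 21, 19, 17, 13, 8, 7}
insert 14 → {39, 22, 21, 19, 17, 14, 13, 8, 7}
pop-max → 39; now {22, 21, 19, 17, 14, 13, 8, 7}
insert 26 → {26, 22, 21, 19, 17, 14, 13, 8, 7}
insert 12 → {26, 22, 21, 19, 17, 14, 13, 12, 8, 7}
pop-max → 26; now {22, 21, 19, 17, 14, 13, 12, 8, 7}
pop-max → 22; now {21, 19, 17, 14, 13, 12, 8, 7}
pop-max → 21; now {19, 17, 14, 13, 12, 8, 7}
insert 23 → {23, 19, 17, 14, 13, 12, 8, 7}
insert 10 → {23, 19, 17, 14, 13, 12, 10, 8, 7}
pop-max → 23; now {19, 17, 14, 13, 12, 10, 8, 7}
insert 43 → {43, 19, 17, 14, 13, 12, 10, 8, 7}
insert 15 → {43, 19, 17, 15, 14, 13, 12, 10, 8, 7}
insert 11 → {43, 19, 17, 15, 14, 13, 12, 11, 10, 8, 7}
pop-max → 43; now {19, 17, 15, 14, 13, 12, 11, 10, 8, 7}
pop-max → 19; now {17, 15, 14, 13, 12, 11, 10, 8, 7}
pop-max → 17; now {15, 14, 13, 12, 11, 10, 8, 7}
insert 32 → {32, 15, 14, 13, 12, 11, 10, 8, 7}
insert 25 → {32, 25, 15, 14, 13, 12, 11, 10, 8, 7}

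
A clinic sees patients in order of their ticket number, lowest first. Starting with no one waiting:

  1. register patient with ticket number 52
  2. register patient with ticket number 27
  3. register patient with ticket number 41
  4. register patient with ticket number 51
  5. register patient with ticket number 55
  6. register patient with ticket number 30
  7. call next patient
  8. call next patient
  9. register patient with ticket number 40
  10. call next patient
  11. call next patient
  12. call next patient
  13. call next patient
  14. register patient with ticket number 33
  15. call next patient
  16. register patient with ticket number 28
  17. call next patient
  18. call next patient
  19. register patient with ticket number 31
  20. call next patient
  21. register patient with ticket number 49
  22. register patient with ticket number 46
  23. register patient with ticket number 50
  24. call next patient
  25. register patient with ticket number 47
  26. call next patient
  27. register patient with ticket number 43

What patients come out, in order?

insert 52 → {52}
insert 27 → {27, 52}
insert 41 → {27, 41, 52}
insert 51 → {27, 41, 51, 52}
insert 55 → {27, 41, 51, 52, 55}
insert 30 → {27, 30, 41, 51, 52, 55}
call next patient → 27; now {30, 41, 51, 52, 55}
call next patient → 30; now {41, 51, 52, 55}
insert 40 → {40, 41, 51, 52, 55}
call next patient → 40; now {41, 51, 52, 55}
call next patient → 41; now {51, 52, 55}
call next patient → 51; now {52, 55}
call next patient → 52; now {55}
insert 33 → {33, 55}
call next patient → 33; now {55}
insert 28 → {28, 55}
call next patient → 28; now {55}
call next patient → 55; now {}
insert 31 → {31}
call next patient → 31; now {}
insert 49 → {49}
insert 46 → {46, 49}
insert 50 → {46, 49, 50}
call next patient → 46; now {49, 50}
insert 47 → {47, 49, 50}
call next patient → 47; now {49, 50}
insert 43 → {43, 49, 50}

27 → 30 → 40 → 41 → 51 → 52 → 33 → 28 → 55 → 31 → 46 → 47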